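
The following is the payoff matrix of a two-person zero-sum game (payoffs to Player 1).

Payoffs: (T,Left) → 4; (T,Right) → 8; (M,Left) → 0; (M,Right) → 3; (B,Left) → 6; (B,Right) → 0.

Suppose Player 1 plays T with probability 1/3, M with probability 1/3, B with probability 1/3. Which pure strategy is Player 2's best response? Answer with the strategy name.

Left

If Player 2 plays Left, Player 1's expected payoff is (1/3)·4 + (1/3)·0 + (1/3)·6 = 10/3.
If Player 2 plays Right, Player 1's expected payoff is (1/3)·8 + (1/3)·3 + (1/3)·0 = 11/3.
Player 2 minimizes Player 1's payoff; the smallest is 10/3, so the best response is Left.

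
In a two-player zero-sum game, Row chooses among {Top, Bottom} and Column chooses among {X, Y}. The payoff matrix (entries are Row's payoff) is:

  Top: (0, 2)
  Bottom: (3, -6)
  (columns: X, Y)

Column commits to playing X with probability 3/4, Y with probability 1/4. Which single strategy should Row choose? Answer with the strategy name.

Expected payoff of Top: (3/4)·0 + (1/4)·2 = 1/2.
Expected payoff of Bottom: (3/4)·3 + (1/4)·(-6) = 3/4.
The largest is 3/4, so Row's best response is Bottom.

Bottom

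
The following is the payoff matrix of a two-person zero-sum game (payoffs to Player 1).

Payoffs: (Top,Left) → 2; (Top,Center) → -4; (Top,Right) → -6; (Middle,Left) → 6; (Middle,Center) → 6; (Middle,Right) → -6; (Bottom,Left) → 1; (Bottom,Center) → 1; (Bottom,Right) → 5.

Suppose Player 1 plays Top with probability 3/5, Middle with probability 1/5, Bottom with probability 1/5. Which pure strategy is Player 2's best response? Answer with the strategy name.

Right

If Player 2 plays Left, Player 1's expected payoff is (3/5)·2 + (1/5)·6 + (1/5)·1 = 13/5.
If Player 2 plays Center, Player 1's expected payoff is (3/5)·(-4) + (1/5)·6 + (1/5)·1 = -1.
If Player 2 plays Right, Player 1's expected payoff is (3/5)·(-6) + (1/5)·(-6) + (1/5)·5 = -19/5.
Player 2 minimizes Player 1's payoff; the smallest is -19/5, so the best response is Right.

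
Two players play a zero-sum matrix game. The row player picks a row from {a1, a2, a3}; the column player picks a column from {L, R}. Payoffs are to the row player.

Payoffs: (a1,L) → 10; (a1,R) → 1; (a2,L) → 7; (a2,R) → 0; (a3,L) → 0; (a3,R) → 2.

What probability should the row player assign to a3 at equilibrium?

9/11

Row minima: a1 → 1, a2 → 0, a3 → 0; maximin = 1.
Column maxima: L → 10, R → 2; minimax = 2.
1 ≠ 2, so there is no saddle point; optimal play is mixed.
a2 is strictly dominated by a1, so the row player never plays it.
On the remaining 2×2 (a1, a3 vs L, R):
Let the row player play a1 with probability p. Expected payoff against L: 10p + 0(1−p) = 10p; against R: 1p + 2(1−p) = −p + 2.
Setting these equal: 10p = −p + 2 ⇒ 11p = 2 ⇒ p = 2/11, and the value is (10)·(2/11) = 20/11.
For the column player: with q = P(L), equating a1's and a3's payoffs gives 9q + 1 = −2q + 2 ⇒ q = 1/11.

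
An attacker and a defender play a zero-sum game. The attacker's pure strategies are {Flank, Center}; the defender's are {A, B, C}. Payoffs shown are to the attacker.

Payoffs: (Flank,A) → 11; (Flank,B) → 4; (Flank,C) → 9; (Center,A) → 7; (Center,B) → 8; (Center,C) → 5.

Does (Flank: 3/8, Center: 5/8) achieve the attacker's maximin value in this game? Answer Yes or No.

Against A this mix gives (3/8)·11 + (5/8)·7 = 17/2.
Against B this mix gives (3/8)·4 + (5/8)·8 = 13/2.
Against C this mix gives (3/8)·9 + (5/8)·5 = 13/2.
All of the defender's active replies (B, C) yield 13/2, and no column does worse for the attacker. The mix makes the defender indifferent and guarantees 13/2, so it is optimal.

Yes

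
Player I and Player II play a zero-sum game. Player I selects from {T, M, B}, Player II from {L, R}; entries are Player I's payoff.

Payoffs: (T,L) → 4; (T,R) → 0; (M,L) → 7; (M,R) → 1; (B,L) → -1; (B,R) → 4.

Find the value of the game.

29/11

Row minima: T → 0, M → 1, B → -1; maximin = 1.
Column maxima: L → 7, R → 4; minimax = 4.
1 ≠ 4, so there is no saddle point; optimal play is mixed.
T is strictly dominated by M, so Player I never plays it.
On the remaining 2×2 (M, B vs L, R):
Let Player I play M with probability p. Expected payoff against L: 7p + (-1)(1−p) = 8p − 1; against R: 1p + 4(1−p) = −3p + 4.
Setting these equal: 8p − 1 = −3p + 4 ⇒ 11p = 5 ⇒ p = 5/11, and the value is (8)·(5/11) − 1 = 29/11.
For Player II: with q = P(L), equating M's and B's payoffs gives 6q + 1 = −5q + 4 ⇒ q = 3/11.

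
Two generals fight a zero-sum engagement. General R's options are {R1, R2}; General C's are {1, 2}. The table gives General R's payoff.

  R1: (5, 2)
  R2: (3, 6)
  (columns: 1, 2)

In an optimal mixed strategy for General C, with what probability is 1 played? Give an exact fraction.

2/3

Row minima: R1 → 2, R2 → 3; maximin = 3.
Column maxima: 1 → 5, 2 → 6; minimax = 5.
3 ≠ 5, so there is no saddle point; optimal play is mixed.
Let General R play R1 with probability p. Expected payoff against 1: 5p + 3(1−p) = 2p + 3; against 2: 2p + 6(1−p) = −4p + 6.
Setting these equal: 2p + 3 = −4p + 6 ⇒ 6p = 3 ⇒ p = 1/2, and the value is (2)·(1/2) + 3 = 4.
For General C: with q = P(1), equating R1's and R2's payoffs gives 3q + 2 = −3q + 6 ⇒ q = 2/3.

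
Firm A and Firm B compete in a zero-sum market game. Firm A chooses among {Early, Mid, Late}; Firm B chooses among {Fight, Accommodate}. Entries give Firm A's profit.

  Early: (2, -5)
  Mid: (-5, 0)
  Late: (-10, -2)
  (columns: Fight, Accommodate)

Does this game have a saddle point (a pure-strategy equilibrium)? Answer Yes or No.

No

Row minima: Early → -5, Mid → -5, Late → -10; maximin = -5.
Column maxima: Fight → 2, Accommodate → 0; minimax = 0.
-5 ≠ 0, so no pure-strategy equilibrium exists.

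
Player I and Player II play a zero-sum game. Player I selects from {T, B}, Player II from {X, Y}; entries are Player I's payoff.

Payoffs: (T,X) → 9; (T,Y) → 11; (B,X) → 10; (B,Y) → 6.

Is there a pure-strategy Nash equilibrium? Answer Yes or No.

No

Row minima: T → 9, B → 6; maximin = 9.
Column maxima: X → 10, Y → 11; minimax = 10.
9 ≠ 10, so no pure-strategy equilibrium exists.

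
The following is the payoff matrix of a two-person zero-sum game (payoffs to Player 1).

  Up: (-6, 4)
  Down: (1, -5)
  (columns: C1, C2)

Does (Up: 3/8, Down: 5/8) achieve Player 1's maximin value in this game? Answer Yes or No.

Against C1 this mix gives (3/8)·(-6) + (5/8)·1 = -13/8.
Against C2 this mix gives (3/8)·4 + (5/8)·(-5) = -13/8.
All of Player 2's active replies (C1, C2) yield -13/8, and no column does worse for Player 1. The mix makes Player 2 indifferent and guarantees -13/8, so it is optimal.

Yes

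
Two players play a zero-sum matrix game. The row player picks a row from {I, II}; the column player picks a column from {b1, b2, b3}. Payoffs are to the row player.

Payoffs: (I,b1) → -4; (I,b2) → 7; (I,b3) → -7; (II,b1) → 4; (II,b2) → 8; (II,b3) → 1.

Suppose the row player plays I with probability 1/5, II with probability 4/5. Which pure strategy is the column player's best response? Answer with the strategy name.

b3

If the column player plays b1, the row player's expected payoff is (1/5)·(-4) + (4/5)·4 = 12/5.
If the column player plays b2, the row player's expected payoff is (1/5)·7 + (4/5)·8 = 39/5.
If the column player plays b3, the row player's expected payoff is (1/5)·(-7) + (4/5)·1 = -3/5.
The column player minimizes the row player's payoff; the smallest is -3/5, so the best response is b3.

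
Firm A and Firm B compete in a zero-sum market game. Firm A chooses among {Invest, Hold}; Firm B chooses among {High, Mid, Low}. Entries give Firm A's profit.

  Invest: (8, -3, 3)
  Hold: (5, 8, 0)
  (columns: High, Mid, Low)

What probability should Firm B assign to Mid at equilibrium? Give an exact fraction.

3/14

Row minima: Invest → -3, Hold → 0; maximin = 0.
Column maxima: High → 8, Mid → 8, Low → 3; minimax = 3.
0 ≠ 3, so there is no saddle point; optimal play is mixed.
High is strictly dominated by Low (it gives Firm A strictly more in every row), so Firm B never plays it.
On the remaining 2×2 (Invest, Hold vs Mid, Low):
Let Firm A play Invest with probability p. Expected payoff against Mid: (-3)p + 8(1−p) = −11p + 8; against Low: 3p + 0(1−p) = 3p.
Setting these equal: −11p + 8 = 3p ⇒ −14p = -8 ⇒ p = 4/7, and the value is (-11)·(4/7) + 8 = 12/7.
For Firm B: with q = P(Mid), equating Invest's and Hold's payoffs gives −6q + 3 = 8q ⇒ q = 3/14.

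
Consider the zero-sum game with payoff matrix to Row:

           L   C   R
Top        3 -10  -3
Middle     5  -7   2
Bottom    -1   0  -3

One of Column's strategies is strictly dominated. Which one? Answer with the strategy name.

R holds Row's payoff strictly below L in every row: -3 < 3, 2 < 5, -3 < -1.
So L is strictly dominated for Column.

L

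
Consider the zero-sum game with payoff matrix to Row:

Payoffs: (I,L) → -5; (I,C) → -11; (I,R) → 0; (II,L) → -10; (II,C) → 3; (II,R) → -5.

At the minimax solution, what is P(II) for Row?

6/19

Row minima: I → -11, II → -10; maximin = -10.
Column maxima: L → -5, C → 3, R → 0; minimax = -5.
-10 ≠ -5, so there is no saddle point; optimal play is mixed.
R is strictly dominated by L (it gives Row strictly more in every row), so Column never plays it.
On the remaining 2×2 (I, II vs L, C):
Let Row play I with probability p. Expected payoff against L: (-5)p + (-10)(1−p) = 5p − 10; against C: (-11)p + 3(1−p) = −14p + 3.
Setting these equal: 5p − 10 = −14p + 3 ⇒ 19p = 13 ⇒ p = 13/19, and the value is (5)·(13/19) − 10 = -125/19.
For Column: with q = P(L), equating I's and II's payoffs gives 6q − 11 = −13q + 3 ⇒ q = 14/19.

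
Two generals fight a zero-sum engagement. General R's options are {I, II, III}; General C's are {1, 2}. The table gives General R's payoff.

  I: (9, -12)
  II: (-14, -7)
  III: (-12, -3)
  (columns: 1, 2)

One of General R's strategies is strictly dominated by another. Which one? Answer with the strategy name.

II

III gives a strictly higher payoff than II against every column: -12 > -14, -3 > -7.
So II is strictly dominated and General R never plays it.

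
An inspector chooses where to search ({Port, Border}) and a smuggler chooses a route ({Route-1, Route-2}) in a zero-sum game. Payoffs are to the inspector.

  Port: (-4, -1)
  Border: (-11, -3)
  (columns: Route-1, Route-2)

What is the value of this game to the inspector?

Row minima: Port → -4, Border → -11; maximin = -4.
Column maxima: Route-1 → -4, Route-2 → -1; minimax = -4.
Since maximin = minimax = -4, there is a saddle point and the value is -4.

-4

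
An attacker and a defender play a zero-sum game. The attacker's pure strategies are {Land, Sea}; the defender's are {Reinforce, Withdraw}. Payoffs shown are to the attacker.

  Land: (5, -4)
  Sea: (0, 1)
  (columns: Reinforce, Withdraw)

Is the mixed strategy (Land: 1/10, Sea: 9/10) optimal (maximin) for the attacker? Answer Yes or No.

Against Reinforce this mix gives (1/10)·5 + (9/10)·0 = 1/2.
Against Withdraw this mix gives (1/10)·(-4) + (9/10)·1 = 1/2.
All of the defender's active replies (Reinforce, Withdraw) yield 1/2, and no column does worse for the attacker. The mix makes the defender indifferent and guarantees 1/2, so it is optimal.

Yes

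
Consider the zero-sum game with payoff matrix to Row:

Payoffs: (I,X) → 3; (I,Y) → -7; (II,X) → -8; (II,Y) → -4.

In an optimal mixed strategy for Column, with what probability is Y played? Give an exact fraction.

11/14

Row minima: I → -7, II → -8; maximin = -7.
Column maxima: X → 3, Y → -4; minimax = -4.
-7 ≠ -4, so there is no saddle point; optimal play is mixed.
Let Row play I with probability p. Expected payoff against X: 3p + (-8)(1−p) = 11p − 8; against Y: (-7)p + (-4)(1−p) = −3p − 4.
Setting these equal: 11p − 8 = −3p − 4 ⇒ 14p = 4 ⇒ p = 2/7, and the value is (11)·(2/7) − 8 = -34/7.
For Column: with q = P(X), equating I's and II's payoffs gives 10q − 7 = −4q − 4 ⇒ q = 3/14.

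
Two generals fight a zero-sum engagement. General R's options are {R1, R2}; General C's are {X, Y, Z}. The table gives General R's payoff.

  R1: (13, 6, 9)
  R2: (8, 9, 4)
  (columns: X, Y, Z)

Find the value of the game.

57/8

Row minima: R1 → 6, R2 → 4; maximin = 6.
Column maxima: X → 13, Y → 9, Z → 9; minimax = 9.
6 ≠ 9, so there is no saddle point; optimal play is mixed.
X is strictly dominated by Z (it gives General R strictly more in every row), so General C never plays it.
On the remaining 2×2 (R1, R2 vs Y, Z):
Let General R play R1 with probability p. Expected payoff against Y: 6p + 9(1−p) = −3p + 9; against Z: 9p + 4(1−p) = 5p + 4.
Setting these equal: −3p + 9 = 5p + 4 ⇒ −8p = -5 ⇒ p = 5/8, and the value is (-3)·(5/8) + 9 = 57/8.
For General C: with q = P(Y), equating R1's and R2's payoffs gives −3q + 9 = 5q + 4 ⇒ q = 5/8.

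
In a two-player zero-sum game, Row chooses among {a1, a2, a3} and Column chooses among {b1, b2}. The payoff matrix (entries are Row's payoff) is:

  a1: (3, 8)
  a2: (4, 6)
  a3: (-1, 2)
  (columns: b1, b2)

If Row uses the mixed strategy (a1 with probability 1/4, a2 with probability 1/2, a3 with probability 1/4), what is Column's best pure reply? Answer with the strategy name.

b1

If Column plays b1, Row's expected payoff is (1/4)·3 + (1/2)·4 + (1/4)·(-1) = 5/2.
If Column plays b2, Row's expected payoff is (1/4)·8 + (1/2)·6 + (1/4)·2 = 11/2.
Column minimizes Row's payoff; the smallest is 5/2, so the best response is b1.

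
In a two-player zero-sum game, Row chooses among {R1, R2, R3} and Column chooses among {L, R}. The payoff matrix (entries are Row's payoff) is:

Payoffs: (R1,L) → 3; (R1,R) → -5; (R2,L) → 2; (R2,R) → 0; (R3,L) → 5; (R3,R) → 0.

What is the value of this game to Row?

Row minima: R1 → -5, R2 → 0, R3 → 0; maximin = 0.
Column maxima: L → 5, R → 0; minimax = 0.
Since maximin = minimax = 0, there is a saddle point and the value is 0.

0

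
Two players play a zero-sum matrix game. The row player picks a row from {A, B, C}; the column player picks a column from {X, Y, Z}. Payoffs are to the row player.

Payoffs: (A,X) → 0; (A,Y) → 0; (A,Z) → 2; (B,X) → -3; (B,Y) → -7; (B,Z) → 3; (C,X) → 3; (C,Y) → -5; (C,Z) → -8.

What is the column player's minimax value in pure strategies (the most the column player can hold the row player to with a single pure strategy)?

Column maxima: X → 3, Y → 0, Z → 3.
The smallest of these is 0.

0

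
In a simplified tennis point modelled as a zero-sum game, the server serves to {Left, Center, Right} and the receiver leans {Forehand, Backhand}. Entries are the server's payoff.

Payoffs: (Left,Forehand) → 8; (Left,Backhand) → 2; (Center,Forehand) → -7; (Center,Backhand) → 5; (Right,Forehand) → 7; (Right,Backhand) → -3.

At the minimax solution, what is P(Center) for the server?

Row minima: Left → 2, Center → -7, Right → -3; maximin = 2.
Column maxima: Forehand → 8, Backhand → 5; minimax = 5.
2 ≠ 5, so there is no saddle point; optimal play is mixed.
Right is strictly dominated by Left, so the server never plays it.
On the remaining 2×2 (Left, Center vs Forehand, Backhand):
Let the server play Left with probability p. Expected payoff against Forehand: 8p + (-7)(1−p) = 15p − 7; against Backhand: 2p + 5(1−p) = −3p + 5.
Setting these equal: 15p − 7 = −3p + 5 ⇒ 18p = 12 ⇒ p = 2/3, and the value is (15)·(2/3) − 7 = 3.
For the receiver: with q = P(Forehand), equating Left's and Center's payoffs gives 6q + 2 = −12q + 5 ⇒ q = 1/6.

1/3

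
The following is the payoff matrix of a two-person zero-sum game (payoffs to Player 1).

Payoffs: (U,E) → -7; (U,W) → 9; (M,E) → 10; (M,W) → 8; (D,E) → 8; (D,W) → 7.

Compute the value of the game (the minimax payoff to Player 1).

73/9

Row minima: U → -7, M → 8, D → 7; maximin = 8.
Column maxima: E → 10, W → 9; minimax = 9.
8 ≠ 9, so there is no saddle point; optimal play is mixed.
D is strictly dominated by M, so Player 1 never plays it.
On the remaining 2×2 (U, M vs E, W):
Let Player 1 play U with probability p. Expected payoff against E: (-7)p + 10(1−p) = −17p + 10; against W: 9p + 8(1−p) = p + 8.
Setting these equal: −17p + 10 = p + 8 ⇒ −18p = -2 ⇒ p = 1/9, and the value is (-17)·(1/9) + 10 = 73/9.
For Player 2: with q = P(E), equating U's and M's payoffs gives −16q + 9 = 2q + 8 ⇒ q = 1/18.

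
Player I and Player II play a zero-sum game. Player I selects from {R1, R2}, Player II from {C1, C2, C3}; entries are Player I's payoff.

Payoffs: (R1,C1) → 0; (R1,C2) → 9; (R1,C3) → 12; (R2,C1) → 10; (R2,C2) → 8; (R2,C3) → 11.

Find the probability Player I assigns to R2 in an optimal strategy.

9/11

Row minima: R1 → 0, R2 → 8; maximin = 8.
Column maxima: C1 → 10, C2 → 9, C3 → 12; minimax = 9.
8 ≠ 9, so there is no saddle point; optimal play is mixed.
C3 is strictly dominated by C1 (it gives Player I strictly more in every row), so Player II never plays it.
On the remaining 2×2 (R1, R2 vs C1, C2):
Let Player I play R1 with probability p. Expected payoff against C1: 0p + 10(1−p) = −10p + 10; against C2: 9p + 8(1−p) = p + 8.
Setting these equal: −10p + 10 = p + 8 ⇒ −11p = -2 ⇒ p = 2/11, and the value is (-10)·(2/11) + 10 = 90/11.
For Player II: with q = P(C1), equating R1's and R2's payoffs gives −9q + 9 = 2q + 8 ⇒ q = 1/11.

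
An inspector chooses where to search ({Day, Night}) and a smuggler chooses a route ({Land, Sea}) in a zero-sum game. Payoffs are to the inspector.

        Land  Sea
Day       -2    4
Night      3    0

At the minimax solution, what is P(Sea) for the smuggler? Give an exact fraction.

Row minima: Day → -2, Night → 0; maximin = 0.
Column maxima: Land → 3, Sea → 4; minimax = 3.
0 ≠ 3, so there is no saddle point; optimal play is mixed.
Let the inspector play Day with probability p. Expected payoff against Land: (-2)p + 3(1−p) = −5p + 3; against Sea: 4p + 0(1−p) = 4p.
Setting these equal: −5p + 3 = 4p ⇒ −9p = -3 ⇒ p = 1/3, and the value is (-5)·(1/3) + 3 = 4/3.
For the smuggler: with q = P(Land), equating Day's and Night's payoffs gives −6q + 4 = 3q ⇒ q = 4/9.

5/9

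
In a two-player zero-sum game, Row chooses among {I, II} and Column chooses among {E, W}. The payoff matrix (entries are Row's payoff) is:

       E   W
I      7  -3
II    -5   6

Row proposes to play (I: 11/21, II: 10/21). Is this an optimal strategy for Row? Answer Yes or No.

Yes

Against E this mix gives (11/21)·7 + (10/21)·(-5) = 9/7.
Against W this mix gives (11/21)·(-3) + (10/21)·6 = 9/7.
All of Column's active replies (E, W) yield 9/7, and no column does worse for Row. The mix makes Column indifferent and guarantees 9/7, so it is optimal.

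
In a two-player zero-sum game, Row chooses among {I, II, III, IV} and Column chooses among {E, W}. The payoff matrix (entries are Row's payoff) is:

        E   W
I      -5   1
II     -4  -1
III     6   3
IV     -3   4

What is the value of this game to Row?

Row minima: I → -5, II → -4, III → 3, IV → -3; maximin = 3.
Column maxima: E → 6, W → 4; minimax = 4.
3 ≠ 4, so there is no saddle point; optimal play is mixed.
I is strictly dominated by III, so Row never plays it.
II is strictly dominated by III, so Row never plays it.
On the remaining 2×2 (III, IV vs E, W):
Let Row play III with probability p. Expected payoff against E: 6p + (-3)(1−p) = 9p − 3; against W: 3p + 4(1−p) = −p + 4.
Setting these equal: 9p − 3 = −p + 4 ⇒ 10p = 7 ⇒ p = 7/10, and the value is (9)·(7/10) − 3 = 33/10.
For Column: with q = P(E), equating III's and IV's payoffs gives 3q + 3 = −7q + 4 ⇒ q = 1/10.

33/10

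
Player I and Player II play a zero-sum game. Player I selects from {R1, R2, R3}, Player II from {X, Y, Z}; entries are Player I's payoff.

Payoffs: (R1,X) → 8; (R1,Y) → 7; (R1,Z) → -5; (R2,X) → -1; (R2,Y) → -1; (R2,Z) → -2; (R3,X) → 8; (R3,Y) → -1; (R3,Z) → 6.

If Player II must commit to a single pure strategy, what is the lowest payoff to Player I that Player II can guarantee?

Column maxima: X → 8, Y → 7, Z → 6.
The smallest of these is 6.

6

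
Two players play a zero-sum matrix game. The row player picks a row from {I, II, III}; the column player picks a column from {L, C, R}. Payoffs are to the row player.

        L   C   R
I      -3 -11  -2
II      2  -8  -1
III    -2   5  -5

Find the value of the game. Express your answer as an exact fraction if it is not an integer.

-45/17

Row minima: I → -11, II → -8, III → -5; maximin = -5.
Column maxima: L → 2, C → 5, R → -1; minimax = -1.
-5 ≠ -1, so there is no saddle point; optimal play is mixed.
I is strictly dominated by II, so the row player never plays it.
With I eliminated, L is strictly dominated by R (it gives the row player strictly more in every remaining row), so the column player never plays it.
On the remaining 2×2 (II, III vs C, R):
Let the row player play II with probability p. Expected payoff against C: (-8)p + 5(1−p) = −13p + 5; against R: (-1)p + (-5)(1−p) = 4p − 5.
Setting these equal: −13p + 5 = 4p − 5 ⇒ −17p = -10 ⇒ p = 10/17, and the value is (-13)·(10/17) + 5 = -45/17.
For the column player: with q = P(C), equating II's and III's payoffs gives −7q − 1 = 10q − 5 ⇒ q = 4/17.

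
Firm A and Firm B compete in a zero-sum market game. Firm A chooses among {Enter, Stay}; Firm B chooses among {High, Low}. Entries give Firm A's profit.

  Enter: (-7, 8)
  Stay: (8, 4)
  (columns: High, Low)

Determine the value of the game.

Row minima: Enter → -7, Stay → 4; maximin = 4.
Column maxima: High → 8, Low → 8; minimax = 8.
4 ≠ 8, so there is no saddle point; optimal play is mixed.
Let Firm A play Enter with probability p. Expected payoff against High: (-7)p + 8(1−p) = −15p + 8; against Low: 8p + 4(1−p) = 4p + 4.
Setting these equal: −15p + 8 = 4p + 4 ⇒ −19p = -4 ⇒ p = 4/19, and the value is (-15)·(4/19) + 8 = 92/19.
For Firm B: with q = P(High), equating Enter's and Stay's payoffs gives −15q + 8 = 4q + 4 ⇒ q = 4/19.

92/19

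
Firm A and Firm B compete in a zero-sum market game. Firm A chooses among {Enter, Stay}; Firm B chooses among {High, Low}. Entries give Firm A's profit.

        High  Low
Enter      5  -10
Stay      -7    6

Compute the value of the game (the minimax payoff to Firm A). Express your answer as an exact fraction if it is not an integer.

-10/7

Row minima: Enter → -10, Stay → -7; maximin = -7.
Column maxima: High → 5, Low → 6; minimax = 5.
-7 ≠ 5, so there is no saddle point; optimal play is mixed.
Let Firm A play Enter with probability p. Expected payoff against High: 5p + (-7)(1−p) = 12p − 7; against Low: (-10)p + 6(1−p) = −16p + 6.
Setting these equal: 12p − 7 = −16p + 6 ⇒ 28p = 13 ⇒ p = 13/28, and the value is (12)·(13/28) − 7 = -10/7.
For Firm B: with q = P(High), equating Enter's and Stay's payoffs gives 15q − 10 = −13q + 6 ⇒ q = 4/7.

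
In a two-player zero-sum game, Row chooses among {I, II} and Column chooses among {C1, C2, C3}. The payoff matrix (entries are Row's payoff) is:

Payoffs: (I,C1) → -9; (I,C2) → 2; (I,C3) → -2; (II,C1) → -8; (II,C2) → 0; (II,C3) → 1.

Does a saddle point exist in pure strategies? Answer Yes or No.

Yes

Row minima: I → -9, II → -8; maximin = -8.
Column maxima: C1 → -8, C2 → 2, C3 → 1; minimax = -8.
maximin = minimax = -8, so a saddle point exists.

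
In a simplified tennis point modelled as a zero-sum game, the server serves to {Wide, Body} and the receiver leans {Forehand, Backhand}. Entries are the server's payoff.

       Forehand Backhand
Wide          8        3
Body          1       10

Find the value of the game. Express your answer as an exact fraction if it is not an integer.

11/2

Row minima: Wide → 3, Body → 1; maximin = 3.
Column maxima: Forehand → 8, Backhand → 10; minimax = 8.
3 ≠ 8, so there is no saddle point; optimal play is mixed.
Let the server play Wide with probability p. Expected payoff against Forehand: 8p + 1(1−p) = 7p + 1; against Backhand: 3p + 10(1−p) = −7p + 10.
Setting these equal: 7p + 1 = −7p + 10 ⇒ 14p = 9 ⇒ p = 9/14, and the value is (7)·(9/14) + 1 = 11/2.
For the receiver: with q = P(Forehand), equating Wide's and Body's payoffs gives 5q + 3 = −9q + 10 ⇒ q = 1/2.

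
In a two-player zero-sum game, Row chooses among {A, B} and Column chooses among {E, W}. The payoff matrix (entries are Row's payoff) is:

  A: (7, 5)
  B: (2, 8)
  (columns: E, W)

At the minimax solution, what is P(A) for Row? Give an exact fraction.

Row minima: A → 5, B → 2; maximin = 5.
Column maxima: E → 7, W → 8; minimax = 7.
5 ≠ 7, so there is no saddle point; optimal play is mixed.
Let Row play A with probability p. Expected payoff against E: 7p + 2(1−p) = 5p + 2; against W: 5p + 8(1−p) = −3p + 8.
Setting these equal: 5p + 2 = −3p + 8 ⇒ 8p = 6 ⇒ p = 3/4, and the value is (5)·(3/4) + 2 = 23/4.
For Column: with q = P(E), equating A's and B's payoffs gives 2q + 5 = −6q + 8 ⇒ q = 3/8.

3/4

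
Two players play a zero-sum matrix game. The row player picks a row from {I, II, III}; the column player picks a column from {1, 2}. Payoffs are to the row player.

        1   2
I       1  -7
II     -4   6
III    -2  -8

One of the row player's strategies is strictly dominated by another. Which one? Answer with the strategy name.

I gives a strictly higher payoff than III against every column: 1 > -2, -7 > -8.
So III is strictly dominated and the row player never plays it.

III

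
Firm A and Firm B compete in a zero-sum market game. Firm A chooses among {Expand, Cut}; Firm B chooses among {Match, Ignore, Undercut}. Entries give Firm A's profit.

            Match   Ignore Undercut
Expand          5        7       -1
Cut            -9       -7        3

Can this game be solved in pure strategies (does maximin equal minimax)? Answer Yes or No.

Row minima: Expand → -1, Cut → -9; maximin = -1.
Column maxima: Match → 5, Ignore → 7, Undercut → 3; minimax = 3.
-1 ≠ 3, so no pure-strategy equilibrium exists.

No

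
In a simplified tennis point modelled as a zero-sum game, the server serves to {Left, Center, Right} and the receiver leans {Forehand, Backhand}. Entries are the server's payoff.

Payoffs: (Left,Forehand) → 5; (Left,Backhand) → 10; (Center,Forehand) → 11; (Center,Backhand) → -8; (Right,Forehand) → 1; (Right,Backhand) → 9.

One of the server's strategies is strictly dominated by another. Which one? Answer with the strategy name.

Left gives a strictly higher payoff than Right against every column: 5 > 1, 10 > 9.
So Right is strictly dominated and the server never plays it.

Right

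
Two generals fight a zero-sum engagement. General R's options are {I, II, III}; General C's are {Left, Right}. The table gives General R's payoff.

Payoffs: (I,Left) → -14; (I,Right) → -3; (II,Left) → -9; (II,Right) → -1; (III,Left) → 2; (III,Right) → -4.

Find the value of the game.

Row minima: I → -14, II → -9, III → -4; maximin = -4.
Column maxima: Left → 2, Right → -1; minimax = -1.
-4 ≠ -1, so there is no saddle point; optimal play is mixed.
I is strictly dominated by II, so General R never plays it.
On the remaining 2×2 (II, III vs Left, Right):
Let General R play II with probability p. Expected payoff against Left: (-9)p + 2(1−p) = −11p + 2; against Right: (-1)p + (-4)(1−p) = 3p − 4.
Setting these equal: −11p + 2 = 3p − 4 ⇒ −14p = -6 ⇒ p = 3/7, and the value is (-11)·(3/7) + 2 = -19/7.
For General C: with q = P(Left), equating II's and III's payoffs gives −8q − 1 = 6q − 4 ⇒ q = 3/14.

-19/7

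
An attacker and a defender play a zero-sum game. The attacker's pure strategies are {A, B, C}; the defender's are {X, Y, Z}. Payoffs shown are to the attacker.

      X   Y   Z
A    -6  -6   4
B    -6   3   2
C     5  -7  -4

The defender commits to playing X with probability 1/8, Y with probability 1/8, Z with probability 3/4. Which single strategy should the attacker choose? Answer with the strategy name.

A

Expected payoff of A: (1/8)·(-6) + (1/8)·(-6) + (3/4)·4 = 3/2.
Expected payoff of B: (1/8)·(-6) + (1/8)·3 + (3/4)·2 = 9/8.
Expected payoff of C: (1/8)·5 + (1/8)·(-7) + (3/4)·(-4) = -13/4.
The largest is 3/2, so the attacker's best response is A.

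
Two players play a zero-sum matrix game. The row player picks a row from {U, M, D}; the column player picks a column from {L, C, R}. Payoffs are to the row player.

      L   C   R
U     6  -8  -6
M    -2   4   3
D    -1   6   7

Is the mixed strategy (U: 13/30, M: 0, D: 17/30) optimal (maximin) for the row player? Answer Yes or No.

No

Against L this mix gives (13/30)·6 + (17/30)·(-1) = 61/30.
Against C this mix gives (13/30)·(-8) + (17/30)·6 = -1/15.
Against R this mix gives (13/30)·(-6) + (17/30)·7 = 41/30.
The column player will play C, holding the row player to -1/15. Shifting weight toward the row that does better against C would raise this floor (the equalizing mix achieves 4/3 against both C and L), so the proposed strategy is not optimal.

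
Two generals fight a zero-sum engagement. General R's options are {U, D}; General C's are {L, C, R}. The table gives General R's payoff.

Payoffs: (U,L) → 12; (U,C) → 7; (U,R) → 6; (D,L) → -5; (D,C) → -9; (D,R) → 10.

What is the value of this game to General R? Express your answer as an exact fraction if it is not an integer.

31/5

Row minima: U → 6, D → -9; maximin = 6.
Column maxima: L → 12, C → 7, R → 10; minimax = 7.
6 ≠ 7, so there is no saddle point; optimal play is mixed.
L is strictly dominated by C (it gives General R strictly more in every row), so General C never plays it.
On the remaining 2×2 (U, D vs C, R):
Let General R play U with probability p. Expected payoff against C: 7p + (-9)(1−p) = 16p − 9; against R: 6p + 10(1−p) = −4p + 10.
Setting these equal: 16p − 9 = −4p + 10 ⇒ 20p = 19 ⇒ p = 19/20, and the value is (16)·(19/20) − 9 = 31/5.
For General C: with q = P(C), equating U's and D's payoffs gives q + 6 = −19q + 10 ⇒ q = 1/5.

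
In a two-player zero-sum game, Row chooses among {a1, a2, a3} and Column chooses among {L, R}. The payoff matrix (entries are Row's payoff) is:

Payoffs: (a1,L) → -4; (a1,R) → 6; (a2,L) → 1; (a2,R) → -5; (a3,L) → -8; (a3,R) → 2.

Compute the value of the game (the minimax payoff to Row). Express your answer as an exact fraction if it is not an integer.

-7/8

Row minima: a1 → -4, a2 → -5, a3 → -8; maximin = -4.
Column maxima: L → 1, R → 6; minimax = 1.
-4 ≠ 1, so there is no saddle point; optimal play is mixed.
a3 is strictly dominated by a1, so Row never plays it.
On the remaining 2×2 (a1, a2 vs L, R):
Let Row play a1 with probability p. Expected payoff against L: (-4)p + 1(1−p) = −5p + 1; against R: 6p + (-5)(1−p) = 11p − 5.
Setting these equal: −5p + 1 = 11p − 5 ⇒ −16p = -6 ⇒ p = 3/8, and the value is (-5)·(3/8) + 1 = -7/8.
For Column: with q = P(L), equating a1's and a2's payoffs gives −10q + 6 = 6q − 5 ⇒ q = 11/16.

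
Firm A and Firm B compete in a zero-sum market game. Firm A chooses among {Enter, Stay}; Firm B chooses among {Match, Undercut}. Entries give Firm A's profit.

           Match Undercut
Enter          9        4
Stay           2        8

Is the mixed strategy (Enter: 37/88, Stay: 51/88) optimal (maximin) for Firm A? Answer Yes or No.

No

Against Match this mix gives (37/88)·9 + (51/88)·2 = 435/88.
Against Undercut this mix gives (37/88)·4 + (51/88)·8 = 139/22.
Firm B will play Match, holding Firm A to 435/88. Shifting weight toward the row that does better against Match would raise this floor (the equalizing mix achieves 64/11 against both Match and Undercut), so the proposed strategy is not optimal.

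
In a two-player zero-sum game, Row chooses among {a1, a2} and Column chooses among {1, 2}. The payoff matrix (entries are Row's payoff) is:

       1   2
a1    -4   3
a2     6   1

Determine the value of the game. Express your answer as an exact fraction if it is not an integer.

11/6

Row minima: a1 → -4, a2 → 1; maximin = 1.
Column maxima: 1 → 6, 2 → 3; minimax = 3.
1 ≠ 3, so there is no saddle point; optimal play is mixed.
Let Row play a1 with probability p. Expected payoff against 1: (-4)p + 6(1−p) = −10p + 6; against 2: 3p + 1(1−p) = 2p + 1.
Setting these equal: −10p + 6 = 2p + 1 ⇒ −12p = -5 ⇒ p = 5/12, and the value is (-10)·(5/12) + 6 = 11/6.
For Column: with q = P(1), equating a1's and a2's payoffs gives −7q + 3 = 5q + 1 ⇒ q = 1/6.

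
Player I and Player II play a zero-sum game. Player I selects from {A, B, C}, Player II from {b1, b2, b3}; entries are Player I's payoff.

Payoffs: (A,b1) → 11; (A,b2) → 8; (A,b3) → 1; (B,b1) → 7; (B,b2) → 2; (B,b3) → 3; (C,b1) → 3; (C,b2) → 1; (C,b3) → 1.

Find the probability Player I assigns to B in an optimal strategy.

7/8

Row minima: A → 1, B → 2, C → 1; maximin = 2.
Column maxima: b1 → 11, b2 → 8, b3 → 3; minimax = 3.
2 ≠ 3, so there is no saddle point; optimal play is mixed.
C is strictly dominated by B, so Player I never plays it.
b1 is strictly dominated by b2 (it gives Player I strictly more in every row), so Player II never plays it.
On the remaining 2×2 (A, B vs b2, b3):
Let Player I play A with probability p. Expected payoff against b2: 8p + 2(1−p) = 6p + 2; against b3: 1p + 3(1−p) = −2p + 3.
Setting these equal: 6p + 2 = −2p + 3 ⇒ 8p = 1 ⇒ p = 1/8, and the value is (6)·(1/8) + 2 = 11/4.
For Player II: with q = P(b2), equating A's and B's payoffs gives 7q + 1 = −q + 3 ⇒ q = 1/4.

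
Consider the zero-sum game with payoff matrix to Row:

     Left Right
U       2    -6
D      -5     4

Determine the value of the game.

-22/17

Row minima: U → -6, D → -5; maximin = -5.
Column maxima: Left → 2, Right → 4; minimax = 2.
-5 ≠ 2, so there is no saddle point; optimal play is mixed.
Let Row play U with probability p. Expected payoff against Left: 2p + (-5)(1−p) = 7p − 5; against Right: (-6)p + 4(1−p) = −10p + 4.
Setting these equal: 7p − 5 = −10p + 4 ⇒ 17p = 9 ⇒ p = 9/17, and the value is (7)·(9/17) − 5 = -22/17.
For Column: with q = P(Left), equating U's and D's payoffs gives 8q − 6 = −9q + 4 ⇒ q = 10/17.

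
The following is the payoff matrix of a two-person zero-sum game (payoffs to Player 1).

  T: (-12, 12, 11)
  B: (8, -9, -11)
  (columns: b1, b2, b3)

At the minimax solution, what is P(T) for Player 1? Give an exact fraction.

19/42

Row minima: T → -12, B → -11; maximin = -11.
Column maxima: b1 → 8, b2 → 12, b3 → 11; minimax = 8.
-11 ≠ 8, so there is no saddle point; optimal play is mixed.
b2 is strictly dominated by b3 (it gives Player 1 strictly more in every row), so Player 2 never plays it.
On the remaining 2×2 (T, B vs b1, b3):
Let Player 1 play T with probability p. Expected payoff against b1: (-12)p + 8(1−p) = −20p + 8; against b3: 11p + (-11)(1−p) = 22p − 11.
Setting these equal: −20p + 8 = 22p − 11 ⇒ −42p = -19 ⇒ p = 19/42, and the value is (-20)·(19/42) + 8 = -22/21.
For Player 2: with q = P(b1), equating T's and B's payoffs gives −23q + 11 = 19q − 11 ⇒ q = 11/21.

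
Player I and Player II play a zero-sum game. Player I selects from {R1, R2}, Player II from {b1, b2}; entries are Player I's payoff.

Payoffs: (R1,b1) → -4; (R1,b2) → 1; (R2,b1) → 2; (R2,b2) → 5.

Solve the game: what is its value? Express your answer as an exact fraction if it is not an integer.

Row minima: R1 → -4, R2 → 2; maximin = 2.
Column maxima: b1 → 2, b2 → 5; minimax = 2.
Since maximin = minimax = 2, there is a saddle point and the value is 2.

2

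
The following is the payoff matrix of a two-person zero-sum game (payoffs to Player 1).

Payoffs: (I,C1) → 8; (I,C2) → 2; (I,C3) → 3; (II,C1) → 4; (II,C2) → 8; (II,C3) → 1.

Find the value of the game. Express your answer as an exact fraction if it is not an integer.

Row minima: I → 2, II → 1; maximin = 2.
Column maxima: C1 → 8, C2 → 8, C3 → 3; minimax = 3.
2 ≠ 3, so there is no saddle point; optimal play is mixed.
C1 is strictly dominated by C3 (it gives Player 1 strictly more in every row), so Player 2 never plays it.
On the remaining 2×2 (I, II vs C2, C3):
Let Player 1 play I with probability p. Expected payoff against C2: 2p + 8(1−p) = −6p + 8; against C3: 3p + 1(1−p) = 2p + 1.
Setting these equal: −6p + 8 = 2p + 1 ⇒ −8p = -7 ⇒ p = 7/8, and the value is (-6)·(7/8) + 8 = 11/4.
For Player 2: with q = P(C2), equating I's and II's payoffs gives −q + 3 = 7q + 1 ⇒ q = 1/4.

11/4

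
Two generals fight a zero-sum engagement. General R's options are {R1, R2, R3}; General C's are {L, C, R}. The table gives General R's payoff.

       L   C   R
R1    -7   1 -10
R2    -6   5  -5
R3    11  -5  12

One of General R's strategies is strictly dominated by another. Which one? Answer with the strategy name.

R1

R2 gives a strictly higher payoff than R1 against every column: -6 > -7, 5 > 1, -5 > -10.
So R1 is strictly dominated and General R never plays it.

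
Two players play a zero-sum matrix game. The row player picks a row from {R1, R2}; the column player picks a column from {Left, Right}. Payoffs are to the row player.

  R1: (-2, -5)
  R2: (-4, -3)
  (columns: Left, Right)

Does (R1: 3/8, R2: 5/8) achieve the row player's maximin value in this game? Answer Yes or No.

No

Against Left this mix gives (3/8)·(-2) + (5/8)·(-4) = -13/4.
Against Right this mix gives (3/8)·(-5) + (5/8)·(-3) = -15/4.
The column player will play Right, holding the row player to -15/4. Shifting weight toward the row that does better against Right would raise this floor (the equalizing mix achieves -7/2 against both Right and Left), so the proposed strategy is not optimal.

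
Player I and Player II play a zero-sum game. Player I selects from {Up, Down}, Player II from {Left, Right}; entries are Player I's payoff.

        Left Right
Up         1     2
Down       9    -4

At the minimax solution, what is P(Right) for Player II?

Row minima: Up → 1, Down → -4; maximin = 1.
Column maxima: Left → 9, Right → 2; minimax = 2.
1 ≠ 2, so there is no saddle point; optimal play is mixed.
Let Player I play Up with probability p. Expected payoff against Left: 1p + 9(1−p) = −8p + 9; against Right: 2p + (-4)(1−p) = 6p − 4.
Setting these equal: −8p + 9 = 6p − 4 ⇒ −14p = -13 ⇒ p = 13/14, and the value is (-8)·(13/14) + 9 = 11/7.
For Player II: with q = P(Left), equating Up's and Down's payoffs gives −q + 2 = 13q − 4 ⇒ q = 3/7.

4/7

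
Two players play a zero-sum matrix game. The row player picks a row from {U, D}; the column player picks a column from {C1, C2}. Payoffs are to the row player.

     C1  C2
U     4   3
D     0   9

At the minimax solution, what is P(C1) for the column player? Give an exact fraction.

Row minima: U → 3, D → 0; maximin = 3.
Column maxima: C1 → 4, C2 → 9; minimax = 4.
3 ≠ 4, so there is no saddle point; optimal play is mixed.
Let the row player play U with probability p. Expected payoff against C1: 4p + 0(1−p) = 4p; against C2: 3p + 9(1−p) = −6p + 9.
Setting these equal: 4p = −6p + 9 ⇒ 10p = 9 ⇒ p = 9/10, and the value is (4)·(9/10) = 18/5.
For the column player: with q = P(C1), equating U's and D's payoffs gives q + 3 = −9q + 9 ⇒ q = 3/5.

3/5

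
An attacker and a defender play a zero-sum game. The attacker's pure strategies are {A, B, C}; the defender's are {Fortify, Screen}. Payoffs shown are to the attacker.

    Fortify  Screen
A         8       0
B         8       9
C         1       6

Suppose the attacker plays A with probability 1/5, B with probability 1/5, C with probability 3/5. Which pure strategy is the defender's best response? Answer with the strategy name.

Fortify

If the defender plays Fortify, the attacker's expected payoff is (1/5)·8 + (1/5)·8 + (3/5)·1 = 19/5.
If the defender plays Screen, the attacker's expected payoff is (1/5)·0 + (1/5)·9 + (3/5)·6 = 27/5.
The defender minimizes the attacker's payoff; the smallest is 19/5, so the best response is Fortify.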